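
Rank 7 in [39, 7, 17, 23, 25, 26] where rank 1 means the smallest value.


Sort ascending: [7, 17, 23, 25, 26, 39]
Find 7 in the sorted list.
7 is at position 1 (1-indexed).
Final answer: 1


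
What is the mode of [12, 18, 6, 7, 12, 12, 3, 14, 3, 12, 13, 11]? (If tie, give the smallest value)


Count the frequency of each value:
  3 appears 2 time(s)
  6 appears 1 time(s)
  7 appears 1 time(s)
  11 appears 1 time(s)
  12 appears 4 time(s)
  13 appears 1 time(s)
  14 appears 1 time(s)
  18 appears 1 time(s)
Maximum frequency is 4.
Only 12 reaches that frequency, so it is the mode.
Final answer: 12


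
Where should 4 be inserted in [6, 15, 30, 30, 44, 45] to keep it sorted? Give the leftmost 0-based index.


List is sorted: [6, 15, 30, 30, 44, 45]
We need the leftmost position where 4 can be inserted, i.e. the first index whose element is >= 4 (or the end of the list if none is).
Binary search with low=0, high=6 (0-based indices):
  low=0, high=6, mid=3: a[3]=30 >= 4, so high = 3
  low=0, high=3, mid=1: a[1]=15 >= 4, so high = 1
  low=0, high=1, mid=0: a[0]=6 >= 4, so high = 0
Now low = high = 0, so the insertion index is 0.
Final answer: 0


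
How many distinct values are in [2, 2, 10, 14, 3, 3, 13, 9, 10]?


List all unique values:
Distinct values: [2, 3, 9, 10, 13, 14]
Count = 6
Final answer: 6


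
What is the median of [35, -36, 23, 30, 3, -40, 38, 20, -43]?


First, sort the list: [-43, -40, -36, 3, 20, 23, 30, 35, 38]
The list has 9 elements (odd count).
The middle index is 4 (0-based), and the element there is 20.
Final answer: 20


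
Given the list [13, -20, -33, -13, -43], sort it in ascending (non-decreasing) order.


Original list: [13, -20, -33, -13, -43]
Repeatedly take the smallest remaining element:
  Remaining [13, -20, -33, -13, -43] -> smallest is -43
  Remaining [13, -20, -33, -13] -> smallest is -33
  Remaining [13, -20, -13] -> smallest is -20
  Remaining [13, -13] -> smallest is -13
  Remaining [13] -> smallest is 13
Collecting the picks in order gives the sorted list.
Final answer: [-43, -33, -20, -13, 13]


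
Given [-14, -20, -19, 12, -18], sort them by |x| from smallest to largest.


Compute absolute values:
  |-14| = 14
  |-20| = 20
  |-19| = 19
  |12| = 12
  |-18| = 18
Absolute values in increasing order: 12 < 14 < 18 < 19 < 20
Listing the original numbers in that order gives the answer.
Final answer: [12, -14, -18, -19, -20]


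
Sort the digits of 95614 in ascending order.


The number 95614 has digits: 9, 5, 6, 1, 4
Sorted: 1, 4, 5, 6, 9
Joining the sorted digits gives the result.
Final answer: 14569


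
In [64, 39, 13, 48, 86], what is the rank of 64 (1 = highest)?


Sort descending: [86, 64, 48, 39, 13]
Find 64 in the sorted list.
64 is at position 2.
Final answer: 2


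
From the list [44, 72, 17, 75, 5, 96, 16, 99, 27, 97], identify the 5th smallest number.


Sort ascending: [5, 16, 17, 27, 44, 72, 75, 96, 97, 99]
The 5th element (1-indexed) is at index 4.
Value = 44
Final answer: 44


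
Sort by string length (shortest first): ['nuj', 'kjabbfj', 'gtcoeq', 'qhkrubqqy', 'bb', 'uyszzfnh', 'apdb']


Compute lengths:
  'nuj' has length 3
  'kjabbfj' has length 7
  'gtcoeq' has length 6
  'qhkrubqqy' has length 9
  'bb' has length 2
  'uyszzfnh' has length 8
  'apdb' has length 4
Lengths in increasing order: 2 < 3 < 4 < 6 < 7 < 8 < 9
Listing the words in that order gives the answer.
Final answer: ['bb', 'nuj', 'apdb', 'gtcoeq', 'kjabbfj', 'uyszzfnh', 'qhkrubqqy']


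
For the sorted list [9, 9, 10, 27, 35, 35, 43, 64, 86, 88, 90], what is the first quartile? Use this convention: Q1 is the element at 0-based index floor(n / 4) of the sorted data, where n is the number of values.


The list has n = 11 elements.
Q1 index = floor(11 / 4) = floor(2.75) = 2
Counting from index 0 in the sorted data, the element at index 2 is 10.
Final answer: 10


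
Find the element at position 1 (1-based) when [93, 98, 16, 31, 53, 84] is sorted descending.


Sort descending: [98, 93, 84, 53, 31, 16]
The 1st element (1-indexed) is at index 0.
Value = 98
Final answer: 98


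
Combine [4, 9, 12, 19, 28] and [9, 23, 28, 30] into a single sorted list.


List A: [4, 9, 12, 19, 28]
List B: [9, 23, 28, 30]
Repeatedly compare the front elements and take the smaller:
  4 vs 9 -> take 4
  9 vs 9 -> take 9
  12 vs 9 -> take 9
  12 vs 23 -> take 12
  19 vs 23 -> take 19
  28 vs 23 -> take 23
  28 vs 28 -> take 28
  A is exhausted; append the rest of B: [28, 30]
Final answer: [4, 9, 9, 12, 19, 23, 28, 28, 30]


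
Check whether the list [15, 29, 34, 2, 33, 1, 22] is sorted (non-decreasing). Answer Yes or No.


Check consecutive pairs:
  15 <= 29? True
  29 <= 34? True
  34 <= 2? False
  2 <= 33? True
  33 <= 1? False
  1 <= 22? True
2 consecutive pair(s) are out of order, so the list is not sorted.
Final answer: No


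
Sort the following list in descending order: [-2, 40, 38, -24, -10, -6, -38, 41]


Original list: [-2, 40, 38, -24, -10, -6, -38, 41]
Repeatedly take the largest remaining element:
  Remaining [-2, 40, 38, -24, -10, -6, -38, 41] -> largest is 41
  Remaining [-2, 40, 38, -24, -10, -6, -38] -> largest is 40
  Remaining [-2, 38, -24, -10, -6, -38] -> largest is 38
  Remaining [-2, -24, -10, -6, -38] -> largest is -2
  Remaining [-24, -10, -6, -38] -> largest is -6
  Remaining [-24, -10, -38] -> largest is -10
  Remaining [-24, -38] -> largest is -24
  Remaining [-38] -> largest is -38
Collecting the picks in order gives the descending list.
Final answer: [41, 40, 38, -2, -6, -10, -24, -38]


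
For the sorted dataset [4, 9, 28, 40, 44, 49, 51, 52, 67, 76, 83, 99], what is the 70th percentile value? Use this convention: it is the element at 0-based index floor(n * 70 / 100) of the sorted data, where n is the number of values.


The dataset has n = 12 elements.
Index = floor(12 * 70 / 100) = floor(840 / 100) = floor(8.4) = 8
Counting from index 0 in the sorted data, the element at index 8 is 67.
Final answer: 67


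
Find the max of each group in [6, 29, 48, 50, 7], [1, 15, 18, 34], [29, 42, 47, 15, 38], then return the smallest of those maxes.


Find max of each group:
  Group 1: [6, 29, 48, 50, 7] -> max = 50
  Group 2: [1, 15, 18, 34] -> max = 34
  Group 3: [29, 42, 47, 15, 38] -> max = 47
Maxes: [50, 34, 47]
Minimum of maxes = 34
Final answer: 34


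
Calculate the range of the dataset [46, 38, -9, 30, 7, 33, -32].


Maximum value: 46
Minimum value: -32
Range = 46 - (-32) = 78
Final answer: 78


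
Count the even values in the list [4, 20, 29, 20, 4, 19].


Check each element:
  4 is even
  20 is even
  29 is odd
  20 is even
  4 is even
  19 is odd
Evens: [4, 20, 20, 4]
Count of evens = 4
Final answer: 4


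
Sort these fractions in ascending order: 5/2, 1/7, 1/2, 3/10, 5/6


Convert to decimal for comparison:
  5/2 = 2.5
  1/7 = 0.1429
  1/2 = 0.5
  3/10 = 0.3
  5/6 = 0.8333
Decimals in increasing order: 0.1429 < 0.3 < 0.5 < 0.8333 < 2.5
Writing each back as its fraction gives the sorted order.
Final answer: 1/7, 3/10, 1/2, 5/6, 5/2


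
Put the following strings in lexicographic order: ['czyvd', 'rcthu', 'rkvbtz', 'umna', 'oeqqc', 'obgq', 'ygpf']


Compare strings character by character (the first differing letter decides):
  'czyvd' < 'obgq' since 'c' < 'o' at position 1
  'obgq' < 'oeqqc' since 'b' < 'e' at position 2
  'oeqqc' < 'rcthu' since 'o' < 'r' at position 1
  'rcthu' < 'rkvbtz' since 'c' < 'k' at position 2
  'rkvbtz' < 'umna' since 'r' < 'u' at position 1
  'umna' < 'ygpf' since 'u' < 'y' at position 1
Chaining these comparisons gives the alphabetical order.
Final answer: ['czyvd', 'obgq', 'oeqqc', 'rcthu', 'rkvbtz', 'umna', 'ygpf']


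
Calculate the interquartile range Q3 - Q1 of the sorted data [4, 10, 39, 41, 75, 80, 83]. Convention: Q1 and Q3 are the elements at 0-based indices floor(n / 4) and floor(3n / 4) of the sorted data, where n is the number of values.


The data has n = 7 elements.
Q1 index = floor(7 / 4) = floor(1.75) = 1; Q3 index = floor(3 * 7 / 4) = floor(5.25) = 5
Q1 = element at index 1 = 10
Q3 = element at index 5 = 80
IQR = 80 - 10 = 70
Final answer: 70


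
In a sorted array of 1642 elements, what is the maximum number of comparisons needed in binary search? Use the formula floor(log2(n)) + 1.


Binary search halves the search space each step.
Maximum comparisons = floor(log2(1642)) + 1
log2(1642) = 10.6812
floor(log2(1642)) = 10, so 10 + 1 = 11
Final answer: 11


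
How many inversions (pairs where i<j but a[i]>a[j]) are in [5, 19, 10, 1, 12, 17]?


For each element, count the later elements that are smaller than it:
  5 (index 0): smaller elements after it = [1] -> 1
  19 (index 1): smaller elements after it = [10, 1, 12, 17] -> 4
  10 (index 2): smaller elements after it = [1] -> 1
  1 (index 3): smaller elements after it = [] -> 0
  12 (index 4): smaller elements after it = [] -> 0
Total inversions = 1 + 4 + 1 + 0 + 0 = 6
Final answer: 6


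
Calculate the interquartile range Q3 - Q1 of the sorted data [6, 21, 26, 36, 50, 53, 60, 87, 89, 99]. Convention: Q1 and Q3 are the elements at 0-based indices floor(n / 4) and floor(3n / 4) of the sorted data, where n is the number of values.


The data has n = 10 elements.
Q1 index = floor(10 / 4) = floor(2.5) = 2; Q3 index = floor(3 * 10 / 4) = floor(7.5) = 7
Q1 = element at index 2 = 26
Q3 = element at index 7 = 87
IQR = 87 - 26 = 61
Final answer: 61


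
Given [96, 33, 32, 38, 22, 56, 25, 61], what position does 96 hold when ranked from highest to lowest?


Sort descending: [96, 61, 56, 38, 33, 32, 25, 22]
Find 96 in the sorted list.
96 is at position 1.
Final answer: 1


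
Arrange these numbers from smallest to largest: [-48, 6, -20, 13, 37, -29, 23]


Original list: [-48, 6, -20, 13, 37, -29, 23]
Repeatedly take the smallest remaining element:
  Remaining [-48, 6, -20, 13, 37, -29, 23] -> smallest is -48
  Remaining [6, -20, 13, 37, -29, 23] -> smallest is -29
  Remaining [6, -20, 13, 37, 23] -> smallest is -20
  Remaining [6, 13, 37, 23] -> smallest is 6
  Remaining [13, 37, 23] -> smallest is 13
  Remaining [37, 23] -> smallest is 23
  Remaining [37] -> smallest is 37
Collecting the picks in order gives the sorted list.
Final answer: [-48, -29, -20, 6, 13, 23, 37]


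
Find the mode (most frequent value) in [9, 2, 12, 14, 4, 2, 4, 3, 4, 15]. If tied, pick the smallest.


Count the frequency of each value:
  2 appears 2 time(s)
  3 appears 1 time(s)
  4 appears 3 time(s)
  9 appears 1 time(s)
  12 appears 1 time(s)
  14 appears 1 time(s)
  15 appears 1 time(s)
Maximum frequency is 3.
Only 4 reaches that frequency, so it is the mode.
Final answer: 4


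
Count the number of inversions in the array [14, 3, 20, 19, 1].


For each element, count the later elements that are smaller than it:
  14 (index 0): smaller elements after it = [3, 1] -> 2
  3 (index 1): smaller elements after it = [1] -> 1
  20 (index 2): smaller elements after it = [19, 1] -> 2
  19 (index 3): smaller elements after it = [1] -> 1
Total inversions = 2 + 1 + 2 + 1 = 6
Final answer: 6


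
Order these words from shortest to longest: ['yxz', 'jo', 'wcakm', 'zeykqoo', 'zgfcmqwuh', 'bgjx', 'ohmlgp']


Compute lengths:
  'yxz' has length 3
  'jo' has length 2
  'wcakm' has length 5
  'zeykqoo' has length 7
  'zgfcmqwuh' has length 9
  'bgjx' has length 4
  'ohmlgp' has length 6
Lengths in increasing order: 2 < 3 < 4 < 5 < 6 < 7 < 9
Listing the words in that order gives the answer.
Final answer: ['jo', 'yxz', 'bgjx', 'wcakm', 'ohmlgp', 'zeykqoo', 'zgfcmqwuh']


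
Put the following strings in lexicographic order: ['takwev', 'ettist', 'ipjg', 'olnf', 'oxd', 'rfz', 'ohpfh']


Compare strings character by character (the first differing letter decides):
  'ettist' < 'ipjg' since 'e' < 'i' at position 1
  'ipjg' < 'ohpfh' since 'i' < 'o' at position 1
  'ohpfh' < 'olnf' since 'h' < 'l' at position 2
  'olnf' < 'oxd' since 'l' < 'x' at position 2
  'oxd' < 'rfz' since 'o' < 'r' at position 1
  'rfz' < 'takwev' since 'r' < 't' at position 1
Chaining these comparisons gives the alphabetical order.
Final answer: ['ettist', 'ipjg', 'ohpfh', 'olnf', 'oxd', 'rfz', 'takwev']


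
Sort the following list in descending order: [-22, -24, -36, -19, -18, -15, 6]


Original list: [-22, -24, -36, -19, -18, -15, 6]
Repeatedly take the largest remaining element:
  Remaining [-22, -24, -36, -19, -18, -15, 6] -> largest is 6
  Remaining [-22, -24, -36, -19, -18, -15] -> largest is -15
  Remaining [-22, -24, -36, -19, -18] -> largest is -18
  Remaining [-22, -24, -36, -19] -> largest is -19
  Remaining [-22, -24, -36] -> largest is -22
  Remaining [-24, -36] -> largest is -24
  Remaining [-36] -> largest is -36
Collecting the picks in order gives the descending list.
Final answer: [6, -15, -18, -19, -22, -24, -36]


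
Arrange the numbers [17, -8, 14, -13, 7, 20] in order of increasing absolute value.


Compute absolute values:
  |17| = 17
  |-8| = 8
  |14| = 14
  |-13| = 13
  |7| = 7
  |20| = 20
Absolute values in increasing order: 7 < 8 < 13 < 14 < 17 < 20
Listing the original numbers in that order gives the answer.
Final answer: [7, -8, -13, 14, 17, 20]


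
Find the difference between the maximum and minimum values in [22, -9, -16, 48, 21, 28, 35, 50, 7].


Maximum value: 50
Minimum value: -16
Range = 50 - (-16) = 66
Final answer: 66


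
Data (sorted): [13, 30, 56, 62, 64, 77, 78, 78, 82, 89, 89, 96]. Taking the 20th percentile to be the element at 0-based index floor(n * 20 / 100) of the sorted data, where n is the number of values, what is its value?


The dataset has n = 12 elements.
Index = floor(12 * 20 / 100) = floor(240 / 100) = floor(2.4) = 2
Counting from index 0 in the sorted data, the element at index 2 is 56.
Final answer: 56


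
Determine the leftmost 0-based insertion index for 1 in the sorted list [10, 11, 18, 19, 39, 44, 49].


List is sorted: [10, 11, 18, 19, 39, 44, 49]
We need the leftmost position where 1 can be inserted, i.e. the first index whose element is >= 1 (or the end of the list if none is).
Binary search with low=0, high=7 (0-based indices):
  low=0, high=7, mid=3: a[3]=19 >= 1, so high = 3
  low=0, high=3, mid=1: a[1]=11 >= 1, so high = 1
  low=0, high=1, mid=0: a[0]=10 >= 1, so high = 0
Now low = high = 0, so the insertion index is 0.
Final answer: 0


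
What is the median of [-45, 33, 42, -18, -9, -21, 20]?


First, sort the list: [-45, -21, -18, -9, 20, 33, 42]
The list has 7 elements (odd count).
The middle index is 3 (0-based), and the element there is -9.
Final answer: -9


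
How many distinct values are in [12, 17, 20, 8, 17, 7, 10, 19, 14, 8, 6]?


List all unique values:
Distinct values: [6, 7, 8, 10, 12, 14, 17, 19, 20]
Count = 9
Final answer: 9


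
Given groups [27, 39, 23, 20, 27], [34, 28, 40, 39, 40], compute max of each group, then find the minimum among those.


Find max of each group:
  Group 1: [27, 39, 23, 20, 27] -> max = 39
  Group 2: [34, 28, 40, 39, 40] -> max = 40
Maxes: [39, 40]
Minimum of maxes = 39
Final answer: 39


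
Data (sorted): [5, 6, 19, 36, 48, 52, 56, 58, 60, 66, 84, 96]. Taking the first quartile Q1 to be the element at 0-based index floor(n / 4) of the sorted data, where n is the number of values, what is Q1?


The list has n = 12 elements.
Q1 index = floor(12 / 4) = floor(3) = 3
Counting from index 0 in the sorted data, the element at index 3 is 36.
Final answer: 36


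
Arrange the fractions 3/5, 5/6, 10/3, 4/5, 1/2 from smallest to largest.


Convert to decimal for comparison:
  3/5 = 0.6
  5/6 = 0.8333
  10/3 = 3.3333
  4/5 = 0.8
  1/2 = 0.5
Decimals in increasing order: 0.5 < 0.6 < 0.8 < 0.8333 < 3.3333
Writing each back as its fraction gives the sorted order.
Final answer: 1/2, 3/5, 4/5, 5/6, 10/3


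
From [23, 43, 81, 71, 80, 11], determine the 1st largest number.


Sort descending: [81, 80, 71, 43, 23, 11]
The 1st element (1-indexed) is at index 0.
Value = 81
Final answer: 81


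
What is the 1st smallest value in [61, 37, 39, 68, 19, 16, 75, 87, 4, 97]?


Sort ascending: [4, 16, 19, 37, 39, 61, 68, 75, 87, 97]
The 1st element (1-indexed) is at index 0.
Value = 4
Final answer: 4


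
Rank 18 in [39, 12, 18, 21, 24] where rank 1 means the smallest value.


Sort ascending: [12, 18, 21, 24, 39]
Find 18 in the sorted list.
18 is at position 2 (1-indexed).
Final answer: 2


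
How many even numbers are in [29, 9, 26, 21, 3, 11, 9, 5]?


Check each element:
  29 is odd
  9 is odd
  26 is even
  21 is odd
  3 is odd
  11 is odd
  9 is odd
  5 is odd
Evens: [26]
Count of evens = 1
Final answer: 1


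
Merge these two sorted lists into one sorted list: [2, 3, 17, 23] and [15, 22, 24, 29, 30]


List A: [2, 3, 17, 23]
List B: [15, 22, 24, 29, 30]
Repeatedly compare the front elements and take the smaller:
  2 vs 15 -> take 2
  3 vs 15 -> take 3
  17 vs 15 -> take 15
  17 vs 22 -> take 17
  23 vs 22 -> take 22
  23 vs 24 -> take 23
  A is exhausted; append the rest of B: [24, 29, 30]
Final answer: [2, 3, 15, 17, 22, 23, 24, 29, 30]


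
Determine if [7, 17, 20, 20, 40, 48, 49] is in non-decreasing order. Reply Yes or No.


Check consecutive pairs:
  7 <= 17? True
  17 <= 20? True
  20 <= 20? True
  20 <= 40? True
  40 <= 48? True
  48 <= 49? True
Every consecutive pair is in order, so the list is non-decreasing.
Final answer: Yes


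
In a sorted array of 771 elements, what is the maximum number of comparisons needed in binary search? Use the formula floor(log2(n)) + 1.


Binary search halves the search space each step.
Maximum comparisons = floor(log2(771)) + 1
log2(771) = 9.5906
floor(log2(771)) = 9, so 9 + 1 = 10
Final answer: 10


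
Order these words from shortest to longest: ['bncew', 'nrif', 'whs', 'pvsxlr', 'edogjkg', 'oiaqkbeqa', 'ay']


Compute lengths:
  'bncew' has length 5
  'nrif' has length 4
  'whs' has length 3
  'pvsxlr' has length 6
  'edogjkg' has length 7
  'oiaqkbeqa' has length 9
  'ay' has length 2
Lengths in increasing order: 2 < 3 < 4 < 5 < 6 < 7 < 9
Listing the words in that order gives the answer.
Final answer: ['ay', 'whs', 'nrif', 'bncew', 'pvsxlr', 'edogjkg', 'oiaqkbeqa']


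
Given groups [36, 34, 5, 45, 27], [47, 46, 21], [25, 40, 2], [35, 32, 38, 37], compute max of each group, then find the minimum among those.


Find max of each group:
  Group 1: [36, 34, 5, 45, 27] -> max = 45
  Group 2: [47, 46, 21] -> max = 47
  Group 3: [25, 40, 2] -> max = 40
  Group 4: [35, 32, 38, 37] -> max = 38
Maxes: [45, 47, 40, 38]
Minimum of maxes = 38
Final answer: 38


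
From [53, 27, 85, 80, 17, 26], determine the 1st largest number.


Sort descending: [85, 80, 53, 27, 26, 17]
The 1st element (1-indexed) is at index 0.
Value = 85
Final answer: 85


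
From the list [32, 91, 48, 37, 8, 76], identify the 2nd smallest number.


Sort ascending: [8, 32, 37, 48, 76, 91]
The 2nd element (1-indexed) is at index 1.
Value = 32
Final answer: 32


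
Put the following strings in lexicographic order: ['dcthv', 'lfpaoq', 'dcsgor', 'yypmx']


Compare strings character by character (the first differing letter decides):
  'dcsgor' < 'dcthv' since 's' < 't' at position 3
  'dcthv' < 'lfpaoq' since 'd' < 'l' at position 1
  'lfpaoq' < 'yypmx' since 'l' < 'y' at position 1
Chaining these comparisons gives the alphabetical order.
Final answer: ['dcsgor', 'dcthv', 'lfpaoq', 'yypmx']


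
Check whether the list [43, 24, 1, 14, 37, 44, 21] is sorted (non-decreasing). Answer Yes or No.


Check consecutive pairs:
  43 <= 24? False
  24 <= 1? False
  1 <= 14? True
  14 <= 37? True
  37 <= 44? True
  44 <= 21? False
3 consecutive pair(s) are out of order, so the list is not sorted.
Final answer: No


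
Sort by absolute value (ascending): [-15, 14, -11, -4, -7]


Compute absolute values:
  |-15| = 15
  |14| = 14
  |-11| = 11
  |-4| = 4
  |-7| = 7
Absolute values in increasing order: 4 < 7 < 11 < 14 < 15
Listing the original numbers in that order gives the answer.
Final answer: [-4, -7, -11, 14, -15]


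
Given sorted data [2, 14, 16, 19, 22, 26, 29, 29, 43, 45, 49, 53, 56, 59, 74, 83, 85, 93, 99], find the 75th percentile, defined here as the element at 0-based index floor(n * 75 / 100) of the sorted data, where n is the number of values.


The dataset has n = 19 elements.
Index = floor(19 * 75 / 100) = floor(1425 / 100) = floor(14.25) = 14
Counting from index 0 in the sorted data, the element at index 14 is 74.
Final answer: 74


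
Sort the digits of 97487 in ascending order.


The number 97487 has digits: 9, 7, 4, 8, 7
Sorted: 4, 7, 7, 8, 9
Joining the sorted digits gives the result.
Final answer: 47789


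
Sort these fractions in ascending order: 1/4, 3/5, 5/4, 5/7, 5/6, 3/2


Convert to decimal for comparison:
  1/4 = 0.25
  3/5 = 0.6
  5/4 = 1.25
  5/7 = 0.7143
  5/6 = 0.8333
  3/2 = 1.5
Decimals in increasing order: 0.25 < 0.6 < 0.7143 < 0.8333 < 1.25 < 1.5
Writing each back as its fraction gives the sorted order.
Final answer: 1/4, 3/5, 5/7, 5/6, 5/4, 3/2


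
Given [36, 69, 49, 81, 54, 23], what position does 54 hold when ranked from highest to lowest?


Sort descending: [81, 69, 54, 49, 36, 23]
Find 54 in the sorted list.
54 is at position 3.
Final answer: 3


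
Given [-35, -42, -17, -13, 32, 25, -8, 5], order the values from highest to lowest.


Original list: [-35, -42, -17, -13, 32, 25, -8, 5]
Repeatedly take the largest remaining element:
  Remaining [-35, -42, -17, -13, 32, 25, -8, 5] -> largest is 32
  Remaining [-35, -42, -17, -13, 25, -8, 5] -> largest is 25
  Remaining [-35, -42, -17, -13, -8, 5] -> largest is 5
  Remaining [-35, -42, -17, -13, -8] -> largest is -8
  Remaining [-35, -42, -17, -13] -> largest is -13
  Remaining [-35, -42, -17] -> largest is -17
  Remaining [-35, -42] -> largest is -35
  Remaining [-42] -> largest is -42
Collecting the picks in order gives the descending list.
Final answer: [32, 25, 5, -8, -13, -17, -35, -42]


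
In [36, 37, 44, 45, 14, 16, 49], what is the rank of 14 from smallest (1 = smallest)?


Sort ascending: [14, 16, 36, 37, 44, 45, 49]
Find 14 in the sorted list.
14 is at position 1 (1-indexed).
Final answer: 1


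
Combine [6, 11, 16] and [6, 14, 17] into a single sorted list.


List A: [6, 11, 16]
List B: [6, 14, 17]
Repeatedly compare the front elements and take the smaller:
  6 vs 6 -> take 6
  11 vs 6 -> take 6
  11 vs 14 -> take 11
  16 vs 14 -> take 14
  16 vs 17 -> take 16
  A is exhausted; append the rest of B: [17]
Final answer: [6, 6, 11, 14, 16, 17]


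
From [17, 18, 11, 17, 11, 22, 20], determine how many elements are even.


Check each element:
  17 is odd
  18 is even
  11 is odd
  17 is odd
  11 is odd
  22 is even
  20 is even
Evens: [18, 22, 20]
Count of evens = 3
Final answer: 3


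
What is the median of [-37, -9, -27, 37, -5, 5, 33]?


First, sort the list: [-37, -27, -9, -5, 5, 33, 37]
The list has 7 elements (odd count).
The middle index is 3 (0-based), and the element there is -5.
Final answer: -5


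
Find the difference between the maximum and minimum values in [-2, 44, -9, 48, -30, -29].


Maximum value: 48
Minimum value: -30
Range = 48 - (-30) = 78
Final answer: 78


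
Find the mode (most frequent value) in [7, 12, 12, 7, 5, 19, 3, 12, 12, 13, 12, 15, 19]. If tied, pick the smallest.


Count the frequency of each value:
  3 appears 1 time(s)
  5 appears 1 time(s)
  7 appears 2 time(s)
  12 appears 5 time(s)
  13 appears 1 time(s)
  15 appears 1 time(s)
  19 appears 2 time(s)
Maximum frequency is 5.
Only 12 reaches that frequency, so it is the mode.
Final answer: 12


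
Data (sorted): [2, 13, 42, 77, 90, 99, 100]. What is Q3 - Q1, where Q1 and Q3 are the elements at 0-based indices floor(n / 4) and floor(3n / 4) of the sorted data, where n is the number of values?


The data has n = 7 elements.
Q1 index = floor(7 / 4) = floor(1.75) = 1; Q3 index = floor(3 * 7 / 4) = floor(5.25) = 5
Q1 = element at index 1 = 13
Q3 = element at index 5 = 99
IQR = 99 - 13 = 86
Final answer: 86


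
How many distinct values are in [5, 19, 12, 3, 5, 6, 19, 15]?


List all unique values:
Distinct values: [3, 5, 6, 12, 15, 19]
Count = 6
Final answer: 6


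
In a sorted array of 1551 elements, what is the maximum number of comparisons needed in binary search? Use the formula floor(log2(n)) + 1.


Binary search halves the search space each step.
Maximum comparisons = floor(log2(1551)) + 1
log2(1551) = 10.599
floor(log2(1551)) = 10, so 10 + 1 = 11
Final answer: 11


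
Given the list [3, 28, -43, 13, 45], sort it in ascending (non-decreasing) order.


Original list: [3, 28, -43, 13, 45]
Repeatedly take the smallest remaining element:
  Remaining [3, 28, -43, 13, 45] -> smallest is -43
  Remaining [3, 28, 13, 45] -> smallest is 3
  Remaining [28, 13, 45] -> smallest is 13
  Remaining [28, 45] -> smallest is 28
  Remaining [45] -> smallest is 45
Collecting the picks in order gives the sorted list.
Final answer: [-43, 3, 13, 28, 45]


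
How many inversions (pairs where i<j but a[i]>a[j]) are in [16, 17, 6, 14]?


For each element, count the later elements that are smaller than it:
  16 (index 0): smaller elements after it = [6, 14] -> 2
  17 (index 1): smaller elements after it = [6, 14] -> 2
  6 (index 2): smaller elements after it = [] -> 0
Total inversions = 2 + 2 + 0 = 4
Final answer: 4


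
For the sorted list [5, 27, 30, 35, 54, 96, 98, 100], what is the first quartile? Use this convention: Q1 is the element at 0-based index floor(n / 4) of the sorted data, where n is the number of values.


The list has n = 8 elements.
Q1 index = floor(8 / 4) = floor(2) = 2
Counting from index 0 in the sorted data, the element at index 2 is 30.
Final answer: 30


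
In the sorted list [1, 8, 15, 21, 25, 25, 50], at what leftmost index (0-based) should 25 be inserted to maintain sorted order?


List is sorted: [1, 8, 15, 21, 25, 25, 50]
We need the leftmost position where 25 can be inserted, i.e. the first index whose element is >= 25 (or the end of the list if none is).
Binary search with low=0, high=7 (0-based indices):
  low=0, high=7, mid=3: a[3]=21 < 25, so low = 4
  low=4, high=7, mid=5: a[5]=25 >= 25, so high = 5
  low=4, high=5, mid=4: a[4]=25 >= 25, so high = 4
Now low = high = 4, so the insertion index is 4.
Final answer: 4


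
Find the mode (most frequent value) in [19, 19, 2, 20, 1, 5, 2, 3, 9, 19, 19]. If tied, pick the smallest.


Count the frequency of each value:
  1 appears 1 time(s)
  2 appears 2 time(s)
  3 appears 1 time(s)
  5 appears 1 time(s)
  9 appears 1 time(s)
  19 appears 4 time(s)
  20 appears 1 time(s)
Maximum frequency is 4.
Only 19 reaches that frequency, so it is the mode.
Final answer: 19


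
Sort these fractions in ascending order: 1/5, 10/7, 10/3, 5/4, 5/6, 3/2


Convert to decimal for comparison:
  1/5 = 0.2
  10/7 = 1.4286
  10/3 = 3.3333
  5/4 = 1.25
  5/6 = 0.8333
  3/2 = 1.5
Decimals in increasing order: 0.2 < 0.8333 < 1.25 < 1.4286 < 1.5 < 3.3333
Writing each back as its fraction gives the sorted order.
Final answer: 1/5, 5/6, 5/4, 10/7, 3/2, 10/3


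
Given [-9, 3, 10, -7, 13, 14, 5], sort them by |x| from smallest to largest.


Compute absolute values:
  |-9| = 9
  |3| = 3
  |10| = 10
  |-7| = 7
  |13| = 13
  |14| = 14
  |5| = 5
Absolute values in increasing order: 3 < 5 < 7 < 9 < 10 < 13 < 14
Listing the original numbers in that order gives the answer.
Final answer: [3, 5, -7, -9, 10, 13, 14]


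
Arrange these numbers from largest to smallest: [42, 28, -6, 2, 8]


Original list: [42, 28, -6, 2, 8]
Repeatedly take the largest remaining element:
  Remaining [42, 28, -6, 2, 8] -> largest is 42
  Remaining [28, -6, 2, 8] -> largest is 28
  Remaining [-6, 2, 8] -> largest is 8
  Remaining [-6, 2] -> largest is 2
  Remaining [-6] -> largest is -6
Collecting the picks in order gives the descending list.
Final answer: [42, 28, 8, 2, -6]


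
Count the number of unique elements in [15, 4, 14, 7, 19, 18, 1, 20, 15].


List all unique values:
Distinct values: [1, 4, 7, 14, 15, 18, 19, 20]
Count = 8
Final answer: 8


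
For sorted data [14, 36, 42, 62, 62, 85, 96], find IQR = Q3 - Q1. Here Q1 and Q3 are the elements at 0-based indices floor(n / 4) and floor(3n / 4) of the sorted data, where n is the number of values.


The data has n = 7 elements.
Q1 index = floor(7 / 4) = floor(1.75) = 1; Q3 index = floor(3 * 7 / 4) = floor(5.25) = 5
Q1 = element at index 1 = 36
Q3 = element at index 5 = 85
IQR = 85 - 36 = 49
Final answer: 49


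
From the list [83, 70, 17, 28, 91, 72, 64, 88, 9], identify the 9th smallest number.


Sort ascending: [9, 17, 28, 64, 70, 72, 83, 88, 91]
The 9th element (1-indexed) is at index 8.
Value = 91
Final answer: 91


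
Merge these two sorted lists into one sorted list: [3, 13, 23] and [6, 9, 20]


List A: [3, 13, 23]
List B: [6, 9, 20]
Repeatedly compare the front elements and take the smaller:
  3 vs 6 -> take 3
  13 vs 6 -> take 6
  13 vs 9 -> take 9
  13 vs 20 -> take 13
  23 vs 20 -> take 20
  B is exhausted; append the rest of A: [23]
Final answer: [3, 6, 9, 13, 20, 23]


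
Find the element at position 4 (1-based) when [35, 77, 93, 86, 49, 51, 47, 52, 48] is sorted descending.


Sort descending: [93, 86, 77, 52, 51, 49, 48, 47, 35]
The 4th element (1-indexed) is at index 3.
Value = 52
Final answer: 52


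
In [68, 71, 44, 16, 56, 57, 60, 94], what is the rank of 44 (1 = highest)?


Sort descending: [94, 71, 68, 60, 57, 56, 44, 16]
Find 44 in the sorted list.
44 is at position 7.
Final answer: 7


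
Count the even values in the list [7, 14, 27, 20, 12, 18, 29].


Check each element:
  7 is odd
  14 is even
  27 is odd
  20 is even
  12 is even
  18 is even
  29 is odd
Evens: [14, 20, 12, 18]
Count of evens = 4
Final answer: 4


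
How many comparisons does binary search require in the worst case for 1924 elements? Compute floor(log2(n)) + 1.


Binary search halves the search space each step.
Maximum comparisons = floor(log2(1924)) + 1
log2(1924) = 10.9099
floor(log2(1924)) = 10, so 10 + 1 = 11
Final answer: 11


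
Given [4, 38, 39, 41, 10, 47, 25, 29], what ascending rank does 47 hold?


Sort ascending: [4, 10, 25, 29, 38, 39, 41, 47]
Find 47 in the sorted list.
47 is at position 8 (1-indexed).
Final answer: 8


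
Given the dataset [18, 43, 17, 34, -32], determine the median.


First, sort the list: [-32, 17, 18, 34, 43]
The list has 5 elements (odd count).
The middle index is 2 (0-based), and the element there is 18.
Final answer: 18


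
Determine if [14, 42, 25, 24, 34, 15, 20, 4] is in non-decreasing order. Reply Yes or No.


Check consecutive pairs:
  14 <= 42? True
  42 <= 25? False
  25 <= 24? False
  24 <= 34? True
  34 <= 15? False
  15 <= 20? True
  20 <= 4? False
4 consecutive pair(s) are out of order, so the list is not sorted.
Final answer: No


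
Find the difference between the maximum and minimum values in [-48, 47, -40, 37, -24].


Maximum value: 47
Minimum value: -48
Range = 47 - (-48) = 95
Final answer: 95


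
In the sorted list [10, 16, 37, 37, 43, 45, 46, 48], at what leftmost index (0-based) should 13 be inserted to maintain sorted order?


List is sorted: [10, 16, 37, 37, 43, 45, 46, 48]
We need the leftmost position where 13 can be inserted, i.e. the first index whose element is >= 13 (or the end of the list if none is).
Binary search with low=0, high=8 (0-based indices):
  low=0, high=8, mid=4: a[4]=43 >= 13, so high = 4
  low=0, high=4, mid=2: a[2]=37 >= 13, so high = 2
  low=0, high=2, mid=1: a[1]=16 >= 13, so high = 1
  low=0, high=1, mid=0: a[0]=10 < 13, so low = 1
Now low = high = 1, so the insertion index is 1.
Final answer: 1


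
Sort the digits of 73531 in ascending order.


The number 73531 has digits: 7, 3, 5, 3, 1
Sorted: 1, 3, 3, 5, 7
Joining the sorted digits gives the result.
Final answer: 13357


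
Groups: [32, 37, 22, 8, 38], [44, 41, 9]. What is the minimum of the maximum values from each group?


Find max of each group:
  Group 1: [32, 37, 22, 8, 38] -> max = 38
  Group 2: [44, 41, 9] -> max = 44
Maxes: [38, 44]
Minimum of maxes = 38
Final answer: 38


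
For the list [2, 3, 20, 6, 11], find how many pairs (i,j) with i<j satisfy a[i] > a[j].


For each element, count the later elements that are smaller than it:
  2 (index 0): smaller elements after it = [] -> 0
  3 (index 1): smaller elements after it = [] -> 0
  20 (index 2): smaller elements after it = [6, 11] -> 2
  6 (index 3): smaller elements after it = [] -> 0
Total inversions = 0 + 0 + 2 + 0 = 2
Final answer: 2


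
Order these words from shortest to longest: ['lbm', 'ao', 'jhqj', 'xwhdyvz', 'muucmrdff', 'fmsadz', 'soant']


Compute lengths:
  'lbm' has length 3
  'ao' has length 2
  'jhqj' has length 4
  'xwhdyvz' has length 7
  'muucmrdff' has length 9
  'fmsadz' has length 6
  'soant' has length 5
Lengths in increasing order: 2 < 3 < 4 < 5 < 6 < 7 < 9
Listing the words in that order gives the answer.
Final answer: ['ao', 'lbm', 'jhqj', 'soant', 'fmsadz', 'xwhdyvz', 'muucmrdff']


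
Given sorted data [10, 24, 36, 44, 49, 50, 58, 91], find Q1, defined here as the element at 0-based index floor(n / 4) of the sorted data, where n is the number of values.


The list has n = 8 elements.
Q1 index = floor(8 / 4) = floor(2) = 2
Counting from index 0 in the sorted data, the element at index 2 is 36.
Final answer: 36


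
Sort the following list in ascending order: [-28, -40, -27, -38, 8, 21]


Original list: [-28, -40, -27, -38, 8, 21]
Repeatedly take the smallest remaining element:
  Remaining [-28, -40, -27, -38, 8, 21] -> smallest is -40
  Remaining [-28, -27, -38, 8, 21] -> smallest is -38
  Remaining [-28, -27, 8, 21] -> smallest is -28
  Remaining [-27, 8, 21] -> smallest is -27
  Remaining [8, 21] -> smallest is 8
  Remaining [21] -> smallest is 21
Collecting the picks in order gives the sorted list.
Final answer: [-40, -38, -28, -27, 8, 21]


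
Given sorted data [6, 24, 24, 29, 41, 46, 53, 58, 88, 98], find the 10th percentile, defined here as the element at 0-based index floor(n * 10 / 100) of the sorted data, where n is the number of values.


The dataset has n = 10 elements.
Index = floor(10 * 10 / 100) = floor(100 / 100) = floor(1) = 1
Counting from index 0 in the sorted data, the element at index 1 is 24.
Final answer: 24


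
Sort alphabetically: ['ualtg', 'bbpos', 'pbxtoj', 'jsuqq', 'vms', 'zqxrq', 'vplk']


Compare strings character by character (the first differing letter decides):
  'bbpos' < 'jsuqq' since 'b' < 'j' at position 1
  'jsuqq' < 'pbxtoj' since 'j' < 'p' at position 1
  'pbxtoj' < 'ualtg' since 'p' < 'u' at position 1
  'ualtg' < 'vms' since 'u' < 'v' at position 1
  'vms' < 'vplk' since 'm' < 'p' at position 2
  'vplk' < 'zqxrq' since 'v' < 'z' at position 1
Chaining these comparisons gives the alphabetical order.
Final answer: ['bbpos', 'jsuqq', 'pbxtoj', 'ualtg', 'vms', 'vplk', 'zqxrq']


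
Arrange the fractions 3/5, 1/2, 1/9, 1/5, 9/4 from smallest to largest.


Convert to decimal for comparison:
  3/5 = 0.6
  1/2 = 0.5
  1/9 = 0.1111
  1/5 = 0.2
  9/4 = 2.25
Decimals in increasing order: 0.1111 < 0.2 < 0.5 < 0.6 < 2.25
Writing each back as its fraction gives the sorted order.
Final answer: 1/9, 1/5, 1/2, 3/5, 9/4


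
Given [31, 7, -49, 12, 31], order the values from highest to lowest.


Original list: [31, 7, -49, 12, 31]
Repeatedly take the largest remaining element:
  Remaining [31, 7, -49, 12, 31] -> largest is 31
  Remaining [7, -49, 12, 31] -> largest is 31
  Remaining [7, -49, 12] -> largest is 12
  Remaining [7, -49] -> largest is 7
  Remaining [-49] -> largest is -49
Collecting the picks in order gives the descending list.
Final answer: [31, 31, 12, 7, -49]


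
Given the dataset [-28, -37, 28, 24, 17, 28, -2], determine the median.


First, sort the list: [-37, -28, -2, 17, 24, 28, 28]
The list has 7 elements (odd count).
The middle index is 3 (0-based), and the element there is 17.
Final answer: 17


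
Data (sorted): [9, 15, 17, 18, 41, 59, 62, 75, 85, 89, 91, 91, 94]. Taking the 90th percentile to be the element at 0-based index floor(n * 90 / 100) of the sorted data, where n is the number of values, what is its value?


The dataset has n = 13 elements.
Index = floor(13 * 90 / 100) = floor(1170 / 100) = floor(11.7) = 11
Counting from index 0 in the sorted data, the element at index 11 is 91.
Final answer: 91


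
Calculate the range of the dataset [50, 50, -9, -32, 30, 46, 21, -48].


Maximum value: 50
Minimum value: -48
Range = 50 - (-48) = 98
Final answer: 98


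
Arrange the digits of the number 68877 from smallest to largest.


The number 68877 has digits: 6, 8, 8, 7, 7
Sorted: 6, 7, 7, 8, 8
Joining the sorted digits gives the result.
Final answer: 67788


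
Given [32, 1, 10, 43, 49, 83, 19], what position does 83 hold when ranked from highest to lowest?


Sort descending: [83, 49, 43, 32, 19, 10, 1]
Find 83 in the sorted list.
83 is at position 1.
Final answer: 1


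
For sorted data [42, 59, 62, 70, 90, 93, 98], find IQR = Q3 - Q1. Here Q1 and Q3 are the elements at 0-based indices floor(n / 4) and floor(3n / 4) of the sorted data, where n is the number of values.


The data has n = 7 elements.
Q1 index = floor(7 / 4) = floor(1.75) = 1; Q3 index = floor(3 * 7 / 4) = floor(5.25) = 5
Q1 = element at index 1 = 59
Q3 = element at index 5 = 93
IQR = 93 - 59 = 34
Final answer: 34


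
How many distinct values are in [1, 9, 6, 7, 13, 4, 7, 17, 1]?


List all unique values:
Distinct values: [1, 4, 6, 7, 9, 13, 17]
Count = 7
Final answer: 7


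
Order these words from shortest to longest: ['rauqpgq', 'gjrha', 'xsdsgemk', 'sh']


Compute lengths:
  'rauqpgq' has length 7
  'gjrha' has length 5
  'xsdsgemk' has length 8
  'sh' has length 2
Lengths in increasing order: 2 < 5 < 7 < 8
Listing the words in that order gives the answer.
Final answer: ['sh', 'gjrha', 'rauqpgq', 'xsdsgemk']


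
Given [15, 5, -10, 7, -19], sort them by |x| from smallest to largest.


Compute absolute values:
  |15| = 15
  |5| = 5
  |-10| = 10
  |7| = 7
  |-19| = 19
Absolute values in increasing order: 5 < 7 < 10 < 15 < 19
Listing the original numbers in that order gives the answer.
Final answer: [5, 7, -10, 15, -19]


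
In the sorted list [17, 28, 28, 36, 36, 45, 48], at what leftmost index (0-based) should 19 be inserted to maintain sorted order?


List is sorted: [17, 28, 28, 36, 36, 45, 48]
We need the leftmost position where 19 can be inserted, i.e. the first index whose element is >= 19 (or the end of the list if none is).
Binary search with low=0, high=7 (0-based indices):
  low=0, high=7, mid=3: a[3]=36 >= 19, so high = 3
  low=0, high=3, mid=1: a[1]=28 >= 19, so high = 1
  low=0, high=1, mid=0: a[0]=17 < 19, so low = 1
Now low = high = 1, so the insertion index is 1.
Final answer: 1


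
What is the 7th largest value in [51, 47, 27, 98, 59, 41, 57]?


Sort descending: [98, 59, 57, 51, 47, 41, 27]
The 7th element (1-indexed) is at index 6.
Value = 27
Final answer: 27


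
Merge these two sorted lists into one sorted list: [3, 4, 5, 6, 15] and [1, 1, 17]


List A: [3, 4, 5, 6, 15]
List B: [1, 1, 17]
Repeatedly compare the front elements and take the smaller:
  3 vs 1 -> take 1
  3 vs 1 -> take 1
  3 vs 17 -> take 3
  4 vs 17 -> take 4
  5 vs 17 -> take 5
  6 vs 17 -> take 6
  15 vs 17 -> take 15
  A is exhausted; append the rest of B: [17]
Final answer: [1, 1, 3, 4, 5, 6, 15, 17]


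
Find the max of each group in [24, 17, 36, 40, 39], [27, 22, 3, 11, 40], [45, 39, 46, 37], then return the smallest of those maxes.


Find max of each group:
  Group 1: [24, 17, 36, 40, 39] -> max = 40
  Group 2: [27, 22, 3, 11, 40] -> max = 40
  Group 3: [45, 39, 46, 37] -> max = 46
Maxes: [40, 40, 46]
Minimum of maxes = 40
Final answer: 40


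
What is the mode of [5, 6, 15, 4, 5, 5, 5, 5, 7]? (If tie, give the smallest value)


Count the frequency of each value:
  4 appears 1 time(s)
  5 appears 5 time(s)
  6 appears 1 time(s)
  7 appears 1 time(s)
  15 appears 1 time(s)
Maximum frequency is 5.
Only 5 reaches that frequency, so it is the mode.
Final answer: 5
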